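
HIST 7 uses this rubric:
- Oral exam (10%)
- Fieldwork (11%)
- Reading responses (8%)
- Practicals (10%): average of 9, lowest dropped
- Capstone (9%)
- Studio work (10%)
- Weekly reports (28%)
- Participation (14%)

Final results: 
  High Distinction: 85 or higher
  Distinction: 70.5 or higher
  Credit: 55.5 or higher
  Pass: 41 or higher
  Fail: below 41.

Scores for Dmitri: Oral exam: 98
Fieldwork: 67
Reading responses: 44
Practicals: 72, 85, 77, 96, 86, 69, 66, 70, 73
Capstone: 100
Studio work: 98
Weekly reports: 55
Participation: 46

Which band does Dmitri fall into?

Credit

Practicals: drop 66 → average of remaining 8 = 628/8 = 78.5
Weighted total:
  Oral exam 98 × 0.1 = 9.8
  Fieldwork 67 × 0.11 = 7.37
  Reading responses 44 × 0.08 = 3.52
  Practicals 78.5 × 0.1 = 7.85
  Capstone 100 × 0.09 = 9
  Studio work 98 × 0.1 = 9.8
  Weekly reports 55 × 0.28 = 15.4
  Participation 46 × 0.14 = 6.44
Sum = 69.18
69.18 is ≥ 55.5 and < 70.5 → Credit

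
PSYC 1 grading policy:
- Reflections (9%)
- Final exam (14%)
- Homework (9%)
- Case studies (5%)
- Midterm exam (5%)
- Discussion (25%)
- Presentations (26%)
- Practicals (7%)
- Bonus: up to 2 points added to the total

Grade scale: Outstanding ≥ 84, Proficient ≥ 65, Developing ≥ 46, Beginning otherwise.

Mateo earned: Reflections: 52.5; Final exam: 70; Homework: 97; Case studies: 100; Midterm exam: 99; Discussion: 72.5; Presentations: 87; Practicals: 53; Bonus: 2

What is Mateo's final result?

Proficient

Weighted total:
  Reflections 52.5 × 0.09 = 4.725
  Final exam 70 × 0.14 = 9.8
  Homework 97 × 0.09 = 8.73
  Case studies 100 × 0.05 = 5
  Midterm exam 99 × 0.05 = 4.95
  Discussion 72.5 × 0.25 = 18.125
  Presentations 87 × 0.26 = 22.62
  Practicals 53 × 0.07 = 3.71
Sum = 77.66
Bonus: 77.66 + 2 = 79.66
79.66 is ≥ 65 and < 84 → Proficient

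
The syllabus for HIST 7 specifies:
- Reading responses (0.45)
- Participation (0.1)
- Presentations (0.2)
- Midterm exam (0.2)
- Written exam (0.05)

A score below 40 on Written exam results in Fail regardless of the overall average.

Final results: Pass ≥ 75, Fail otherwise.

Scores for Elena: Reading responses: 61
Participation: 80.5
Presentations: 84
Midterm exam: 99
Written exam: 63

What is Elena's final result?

Written exam score 63 ≥ 40: minimum met.
Weighted total:
  Reading responses 61 × 0.45 = 27.45
  Participation 80.5 × 0.1 = 8.05
  Presentations 84 × 0.2 = 16.8
  Midterm exam 99 × 0.2 = 19.8
  Written exam 63 × 0.05 = 3.15
Sum = 75.25
75.25 ≥ 75 → Pass

Pass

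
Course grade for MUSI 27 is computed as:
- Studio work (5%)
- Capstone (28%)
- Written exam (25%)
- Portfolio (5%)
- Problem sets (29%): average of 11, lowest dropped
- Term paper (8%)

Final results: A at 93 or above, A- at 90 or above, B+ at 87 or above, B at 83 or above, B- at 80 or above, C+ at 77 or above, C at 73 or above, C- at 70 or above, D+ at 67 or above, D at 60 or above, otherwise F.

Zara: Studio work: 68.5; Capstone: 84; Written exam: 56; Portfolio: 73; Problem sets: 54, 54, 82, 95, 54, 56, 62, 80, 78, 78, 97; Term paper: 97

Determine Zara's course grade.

C

Problem sets: drop 54 → average of remaining 10 = 736/10 = 73.6
Weighted total:
  Studio work 68.5 × 0.05 = 3.425
  Capstone 84 × 0.28 = 23.52
  Written exam 56 × 0.25 = 14
  Portfolio 73 × 0.05 = 3.65
  Problem sets 73.6 × 0.29 = 21.344
  Term paper 97 × 0.08 = 7.76
Sum = 73.699
73.699 is ≥ 73 and < 77 → C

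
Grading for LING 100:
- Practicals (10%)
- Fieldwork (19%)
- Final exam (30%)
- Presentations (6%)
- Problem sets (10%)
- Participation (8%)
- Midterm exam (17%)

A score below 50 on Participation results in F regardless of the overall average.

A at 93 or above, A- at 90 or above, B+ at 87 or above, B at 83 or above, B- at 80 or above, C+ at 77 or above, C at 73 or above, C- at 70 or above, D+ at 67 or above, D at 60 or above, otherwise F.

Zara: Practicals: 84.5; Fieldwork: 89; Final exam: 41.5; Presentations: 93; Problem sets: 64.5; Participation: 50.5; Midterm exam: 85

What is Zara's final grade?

Participation score 50.5 ≥ 50: minimum met.
Weighted total:
  Practicals 84.5 × 0.1 = 8.45
  Fieldwork 89 × 0.19 = 16.91
  Final exam 41.5 × 0.3 = 12.45
  Presentations 93 × 0.06 = 5.58
  Problem sets 64.5 × 0.1 = 6.45
  Participation 50.5 × 0.08 = 4.04
  Midterm exam 85 × 0.17 = 14.45
Sum = 68.33
68.33 is ≥ 67 and < 70 → D+

D+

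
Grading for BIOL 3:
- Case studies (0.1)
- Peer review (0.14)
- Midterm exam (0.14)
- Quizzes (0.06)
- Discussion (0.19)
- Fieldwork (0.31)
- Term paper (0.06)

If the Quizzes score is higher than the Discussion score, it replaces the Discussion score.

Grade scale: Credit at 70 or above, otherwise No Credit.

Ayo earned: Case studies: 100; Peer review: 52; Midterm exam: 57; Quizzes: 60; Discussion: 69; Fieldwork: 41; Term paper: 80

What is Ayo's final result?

Quizzes (60) ≤ Discussion (69), so Discussion stays at 69.
Weighted total:
  Case studies 100 × 0.1 = 10
  Peer review 52 × 0.14 = 7.28
  Midterm exam 57 × 0.14 = 7.98
  Quizzes 60 × 0.06 = 3.6
  Discussion 69 × 0.19 = 13.11
  Fieldwork 41 × 0.31 = 12.71
  Term paper 80 × 0.06 = 4.8
Sum = 59.48
59.48 < 70 → No Credit

No Credit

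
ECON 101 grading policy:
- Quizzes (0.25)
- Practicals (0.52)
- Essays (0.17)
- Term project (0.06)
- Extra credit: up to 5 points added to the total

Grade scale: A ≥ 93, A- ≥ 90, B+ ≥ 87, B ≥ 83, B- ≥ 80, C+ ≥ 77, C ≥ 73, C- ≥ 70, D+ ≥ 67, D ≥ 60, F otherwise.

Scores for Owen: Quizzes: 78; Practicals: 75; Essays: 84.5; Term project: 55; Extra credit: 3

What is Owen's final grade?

Weighted total:
  Quizzes 78 × 0.25 = 19.5
  Practicals 75 × 0.52 = 39
  Essays 84.5 × 0.17 = 14.365
  Term project 55 × 0.06 = 3.3
Sum = 76.165
Extra credit: 76.165 + 3 = 79.165
79.165 is ≥ 77 and < 80 → C+

C+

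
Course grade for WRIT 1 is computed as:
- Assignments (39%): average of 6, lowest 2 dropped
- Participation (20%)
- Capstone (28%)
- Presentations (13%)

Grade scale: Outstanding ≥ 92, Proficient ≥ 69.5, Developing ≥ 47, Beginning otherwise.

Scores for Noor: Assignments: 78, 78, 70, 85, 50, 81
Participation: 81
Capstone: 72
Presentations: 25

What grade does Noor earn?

Proficient

Assignments: drop 50, 70 → average of remaining 4 = 322/4 = 80.5
Weighted total:
  Assignments 80.5 × 0.39 = 31.395
  Participation 81 × 0.2 = 16.2
  Capstone 72 × 0.28 = 20.16
  Presentations 25 × 0.13 = 3.25
Sum = 71.005
71.005 is ≥ 69.5 and < 92 → Proficient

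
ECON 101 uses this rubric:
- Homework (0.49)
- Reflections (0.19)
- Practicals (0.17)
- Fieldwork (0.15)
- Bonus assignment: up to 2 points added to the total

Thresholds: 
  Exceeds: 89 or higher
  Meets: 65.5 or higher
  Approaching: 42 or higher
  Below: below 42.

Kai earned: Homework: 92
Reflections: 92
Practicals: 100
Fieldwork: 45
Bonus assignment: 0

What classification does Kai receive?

Meets

Weighted total:
  Homework 92 × 0.49 = 45.08
  Reflections 92 × 0.19 = 17.48
  Practicals 100 × 0.17 = 17
  Fieldwork 45 × 0.15 = 6.75
Sum = 86.31
Bonus assignment: 86.31 + 0 = 86.31
86.31 is ≥ 65.5 and < 89 → Meets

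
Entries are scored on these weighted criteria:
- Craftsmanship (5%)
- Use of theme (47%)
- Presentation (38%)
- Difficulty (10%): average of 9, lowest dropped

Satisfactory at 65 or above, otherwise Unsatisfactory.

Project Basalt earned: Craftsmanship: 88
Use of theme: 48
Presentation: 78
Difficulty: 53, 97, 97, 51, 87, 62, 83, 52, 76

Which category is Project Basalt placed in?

Difficulty: drop 51 → average of remaining 8 = 607/8 = 75.875
Weighted total:
  Craftsmanship 88 × 0.05 = 4.4
  Use of theme 48 × 0.47 = 22.56
  Presentation 78 × 0.38 = 29.64
  Difficulty 75.875 × 0.1 = 7.5875
Sum = 64.1875
64.1875 < 65 → Unsatisfactory

Unsatisfactory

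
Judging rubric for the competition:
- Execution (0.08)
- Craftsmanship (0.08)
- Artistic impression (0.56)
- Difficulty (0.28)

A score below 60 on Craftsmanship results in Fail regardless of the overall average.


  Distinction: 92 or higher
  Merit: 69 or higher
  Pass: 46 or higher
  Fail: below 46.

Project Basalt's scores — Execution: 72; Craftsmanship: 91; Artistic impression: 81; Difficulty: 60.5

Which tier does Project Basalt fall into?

Merit

Craftsmanship score 91 ≥ 60: minimum met.
Weighted total:
  Execution 72 × 0.08 = 5.76
  Craftsmanship 91 × 0.08 = 7.28
  Artistic impression 81 × 0.56 = 45.36
  Difficulty 60.5 × 0.28 = 16.94
Sum = 75.34
75.34 is ≥ 69 and < 92 → Merit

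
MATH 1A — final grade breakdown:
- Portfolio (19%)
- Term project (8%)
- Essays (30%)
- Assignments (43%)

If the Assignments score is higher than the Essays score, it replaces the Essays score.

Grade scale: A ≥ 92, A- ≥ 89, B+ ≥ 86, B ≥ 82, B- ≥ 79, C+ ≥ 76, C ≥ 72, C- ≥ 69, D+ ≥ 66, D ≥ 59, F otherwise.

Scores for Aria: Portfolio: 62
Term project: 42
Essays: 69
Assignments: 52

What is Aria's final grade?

Assignments (52) ≤ Essays (69), so Essays stays at 69.
Weighted total:
  Portfolio 62 × 0.19 = 11.78
  Term project 42 × 0.08 = 3.36
  Essays 69 × 0.3 = 20.7
  Assignments 52 × 0.43 = 22.36
Sum = 58.2
58.2 < 59 → F

F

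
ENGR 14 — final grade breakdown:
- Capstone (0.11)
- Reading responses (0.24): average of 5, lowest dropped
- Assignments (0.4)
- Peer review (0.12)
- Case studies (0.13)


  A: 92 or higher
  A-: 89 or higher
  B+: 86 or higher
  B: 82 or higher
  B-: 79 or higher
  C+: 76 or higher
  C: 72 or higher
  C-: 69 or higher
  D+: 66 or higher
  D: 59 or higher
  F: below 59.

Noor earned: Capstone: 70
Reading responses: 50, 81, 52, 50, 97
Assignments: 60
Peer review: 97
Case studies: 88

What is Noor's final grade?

C-

Reading responses: drop 50 → average of remaining 4 = 280/4 = 70
Weighted total:
  Capstone 70 × 0.11 = 7.7
  Reading responses 70 × 0.24 = 16.8
  Assignments 60 × 0.4 = 24
  Peer review 97 × 0.12 = 11.64
  Case studies 88 × 0.13 = 11.44
Sum = 71.58
71.58 is ≥ 69 and < 72 → C-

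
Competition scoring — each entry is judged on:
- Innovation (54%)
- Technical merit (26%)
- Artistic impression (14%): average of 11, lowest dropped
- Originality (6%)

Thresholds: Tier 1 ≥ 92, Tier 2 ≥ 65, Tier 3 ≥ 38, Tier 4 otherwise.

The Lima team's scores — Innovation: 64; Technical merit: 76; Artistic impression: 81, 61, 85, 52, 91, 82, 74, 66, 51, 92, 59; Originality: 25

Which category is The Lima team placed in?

Artistic impression: drop 51 → average of remaining 10 = 743/10 = 74.3
Weighted total:
  Innovation 64 × 0.54 = 34.56
  Technical merit 76 × 0.26 = 19.76
  Artistic impression 74.3 × 0.14 = 10.402
  Originality 25 × 0.06 = 1.5
Sum = 66.222
66.222 is ≥ 65 and < 92 → Tier 2

Tier 2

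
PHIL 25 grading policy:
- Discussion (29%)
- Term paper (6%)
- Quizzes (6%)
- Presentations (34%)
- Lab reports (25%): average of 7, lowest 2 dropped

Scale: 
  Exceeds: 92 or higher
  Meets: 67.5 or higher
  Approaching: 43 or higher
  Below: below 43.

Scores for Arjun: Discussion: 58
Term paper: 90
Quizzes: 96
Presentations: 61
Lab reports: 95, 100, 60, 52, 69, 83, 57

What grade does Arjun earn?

Meets

Lab reports: drop 52, 57 → average of remaining 5 = 407/5 = 81.4
Weighted total:
  Discussion 58 × 0.29 = 16.82
  Term paper 90 × 0.06 = 5.4
  Quizzes 96 × 0.06 = 5.76
  Presentations 61 × 0.34 = 20.74
  Lab reports 81.4 × 0.25 = 20.35
Sum = 69.07
69.07 is ≥ 67.5 and < 92 → Meets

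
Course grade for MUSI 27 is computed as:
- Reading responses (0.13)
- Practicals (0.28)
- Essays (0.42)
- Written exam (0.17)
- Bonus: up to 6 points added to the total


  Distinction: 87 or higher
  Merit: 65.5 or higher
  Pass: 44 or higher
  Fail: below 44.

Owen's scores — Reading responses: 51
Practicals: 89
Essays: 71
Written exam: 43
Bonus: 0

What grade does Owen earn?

Merit

Weighted total:
  Reading responses 51 × 0.13 = 6.63
  Practicals 89 × 0.28 = 24.92
  Essays 71 × 0.42 = 29.82
  Written exam 43 × 0.17 = 7.31
Sum = 68.68
Bonus: 68.68 + 0 = 68.68
68.68 is ≥ 65.5 and < 87 → Merit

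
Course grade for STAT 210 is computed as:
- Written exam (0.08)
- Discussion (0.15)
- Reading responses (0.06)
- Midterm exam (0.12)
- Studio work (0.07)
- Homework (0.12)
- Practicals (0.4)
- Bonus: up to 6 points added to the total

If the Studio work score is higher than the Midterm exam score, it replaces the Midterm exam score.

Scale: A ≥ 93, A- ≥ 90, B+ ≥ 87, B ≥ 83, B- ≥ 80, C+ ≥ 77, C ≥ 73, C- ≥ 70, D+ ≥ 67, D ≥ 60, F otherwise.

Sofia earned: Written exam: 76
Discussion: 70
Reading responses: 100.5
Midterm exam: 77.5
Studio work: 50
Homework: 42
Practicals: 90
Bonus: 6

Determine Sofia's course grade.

Studio work (50) ≤ Midterm exam (77.5), so Midterm exam stays at 77.5.
Weighted total:
  Written exam 76 × 0.08 = 6.08
  Discussion 70 × 0.15 = 10.5
  Reading responses 100.5 × 0.06 = 6.03
  Midterm exam 77.5 × 0.12 = 9.3
  Studio work 50 × 0.07 = 3.5
  Homework 42 × 0.12 = 5.04
  Practicals 90 × 0.4 = 36
Sum = 76.45
Bonus: 76.45 + 6 = 82.45
82.45 is ≥ 80 and < 83 → B-

B-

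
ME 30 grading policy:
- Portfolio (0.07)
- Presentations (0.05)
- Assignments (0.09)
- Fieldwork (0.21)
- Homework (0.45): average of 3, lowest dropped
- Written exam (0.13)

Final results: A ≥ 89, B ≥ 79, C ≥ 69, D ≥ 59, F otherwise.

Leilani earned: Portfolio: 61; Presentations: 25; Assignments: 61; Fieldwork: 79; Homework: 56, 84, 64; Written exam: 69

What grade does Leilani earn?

C

Homework: drop 56 → average of remaining 2 = 148/2 = 74
Weighted total:
  Portfolio 61 × 0.07 = 4.27
  Presentations 25 × 0.05 = 1.25
  Assignments 61 × 0.09 = 5.49
  Fieldwork 79 × 0.21 = 16.59
  Homework 74 × 0.45 = 33.3
  Written exam 69 × 0.13 = 8.97
Sum = 69.87
69.87 is ≥ 69 and < 79 → C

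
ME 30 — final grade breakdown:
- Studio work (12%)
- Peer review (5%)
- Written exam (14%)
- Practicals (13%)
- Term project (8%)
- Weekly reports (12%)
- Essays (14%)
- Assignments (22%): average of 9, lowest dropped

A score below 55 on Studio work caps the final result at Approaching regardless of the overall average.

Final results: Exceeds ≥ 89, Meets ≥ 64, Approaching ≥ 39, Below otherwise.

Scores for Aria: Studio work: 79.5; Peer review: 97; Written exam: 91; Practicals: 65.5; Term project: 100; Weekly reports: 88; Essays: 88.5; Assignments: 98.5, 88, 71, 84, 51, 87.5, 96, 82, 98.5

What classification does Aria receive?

Meets

Assignments: drop 51 → average of remaining 8 = 705.5/8 = 88.1875
Studio work score 79.5 ≥ 55: minimum met.
Weighted total:
  Studio work 79.5 × 0.12 = 9.54
  Peer review 97 × 0.05 = 4.85
  Written exam 91 × 0.14 = 12.74
  Practicals 65.5 × 0.13 = 8.515
  Term project 100 × 0.08 = 8
  Weekly reports 88 × 0.12 = 10.56
  Essays 88.5 × 0.14 = 12.39
  Assignments 88.1875 × 0.22 = 19.40125
Sum = 85.99625
85.99625 is ≥ 64 and < 89 → Meets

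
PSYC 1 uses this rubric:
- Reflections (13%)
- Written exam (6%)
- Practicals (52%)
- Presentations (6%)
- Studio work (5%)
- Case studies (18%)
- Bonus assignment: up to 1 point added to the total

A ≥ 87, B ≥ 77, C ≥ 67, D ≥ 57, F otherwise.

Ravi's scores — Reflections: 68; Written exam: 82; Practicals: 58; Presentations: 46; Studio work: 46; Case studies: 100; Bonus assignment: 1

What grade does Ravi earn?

C

Weighted total:
  Reflections 68 × 0.13 = 8.84
  Written exam 82 × 0.06 = 4.92
  Practicals 58 × 0.52 = 30.16
  Presentations 46 × 0.06 = 2.76
  Studio work 46 × 0.05 = 2.3
  Case studies 100 × 0.18 = 18
Sum = 66.98
Bonus assignment: 66.98 + 1 = 67.98
67.98 is ≥ 67 and < 77 → C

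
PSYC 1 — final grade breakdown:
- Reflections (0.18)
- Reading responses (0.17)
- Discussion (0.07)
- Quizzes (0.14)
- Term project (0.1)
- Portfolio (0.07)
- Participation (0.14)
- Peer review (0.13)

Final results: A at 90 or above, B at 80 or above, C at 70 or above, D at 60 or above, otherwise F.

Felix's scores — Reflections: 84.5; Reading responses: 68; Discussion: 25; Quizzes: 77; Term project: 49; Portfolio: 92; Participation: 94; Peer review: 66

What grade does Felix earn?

C

Weighted total:
  Reflections 84.5 × 0.18 = 15.21
  Reading responses 68 × 0.17 = 11.56
  Discussion 25 × 0.07 = 1.75
  Quizzes 77 × 0.14 = 10.78
  Term project 49 × 0.1 = 4.9
  Portfolio 92 × 0.07 = 6.44
  Participation 94 × 0.14 = 13.16
  Peer review 66 × 0.13 = 8.58
Sum = 72.38
72.38 is ≥ 70 and < 80 → C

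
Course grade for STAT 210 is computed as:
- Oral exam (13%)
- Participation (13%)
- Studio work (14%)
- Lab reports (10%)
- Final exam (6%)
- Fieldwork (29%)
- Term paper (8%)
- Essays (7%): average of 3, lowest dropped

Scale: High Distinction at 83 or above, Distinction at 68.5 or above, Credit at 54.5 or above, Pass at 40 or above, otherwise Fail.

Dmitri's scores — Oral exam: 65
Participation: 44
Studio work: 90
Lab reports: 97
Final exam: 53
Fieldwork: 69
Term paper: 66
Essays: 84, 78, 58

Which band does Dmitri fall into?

Distinction

Essays: drop 58 → average of remaining 2 = 162/2 = 81
Weighted total:
  Oral exam 65 × 0.13 = 8.45
  Participation 44 × 0.13 = 5.72
  Studio work 90 × 0.14 = 12.6
  Lab reports 97 × 0.1 = 9.7
  Final exam 53 × 0.06 = 3.18
  Fieldwork 69 × 0.29 = 20.01
  Term paper 66 × 0.08 = 5.28
  Essays 81 × 0.07 = 5.67
Sum = 70.61
70.61 is ≥ 68.5 and < 83 → Distinction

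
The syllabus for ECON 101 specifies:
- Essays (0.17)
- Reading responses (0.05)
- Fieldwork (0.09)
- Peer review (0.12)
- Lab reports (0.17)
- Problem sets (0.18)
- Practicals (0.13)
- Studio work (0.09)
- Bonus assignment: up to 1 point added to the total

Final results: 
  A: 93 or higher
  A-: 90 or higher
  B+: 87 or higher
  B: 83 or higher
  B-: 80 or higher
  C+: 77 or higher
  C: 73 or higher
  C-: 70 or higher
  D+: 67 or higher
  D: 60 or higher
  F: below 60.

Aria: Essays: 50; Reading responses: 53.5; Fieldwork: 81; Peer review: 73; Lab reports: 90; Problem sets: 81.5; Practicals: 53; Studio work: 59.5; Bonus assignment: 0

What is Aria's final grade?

Weighted total:
  Essays 50 × 0.17 = 8.5
  Reading responses 53.5 × 0.05 = 2.675
  Fieldwork 81 × 0.09 = 7.29
  Peer review 73 × 0.12 = 8.76
  Lab reports 90 × 0.17 = 15.3
  Problem sets 81.5 × 0.18 = 14.67
  Practicals 53 × 0.13 = 6.89
  Studio work 59.5 × 0.09 = 5.355
Sum = 69.44
Bonus assignment: 69.44 + 0 = 69.44
69.44 is ≥ 67 and < 70 → D+

D+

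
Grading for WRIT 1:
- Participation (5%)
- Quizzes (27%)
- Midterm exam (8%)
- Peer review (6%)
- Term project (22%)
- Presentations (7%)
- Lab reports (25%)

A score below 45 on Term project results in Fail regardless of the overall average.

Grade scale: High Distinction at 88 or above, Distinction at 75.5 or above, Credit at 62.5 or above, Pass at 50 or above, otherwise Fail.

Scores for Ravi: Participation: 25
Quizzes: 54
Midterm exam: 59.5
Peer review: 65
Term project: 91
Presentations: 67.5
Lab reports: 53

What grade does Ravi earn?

Pass

Term project score 91 ≥ 45: minimum met.
Weighted total:
  Participation 25 × 0.05 = 1.25
  Quizzes 54 × 0.27 = 14.58
  Midterm exam 59.5 × 0.08 = 4.76
  Peer review 65 × 0.06 = 3.9
  Term project 91 × 0.22 = 20.02
  Presentations 67.5 × 0.07 = 4.725
  Lab reports 53 × 0.25 = 13.25
Sum = 62.485
62.485 is ≥ 50 and < 62.5 → Pass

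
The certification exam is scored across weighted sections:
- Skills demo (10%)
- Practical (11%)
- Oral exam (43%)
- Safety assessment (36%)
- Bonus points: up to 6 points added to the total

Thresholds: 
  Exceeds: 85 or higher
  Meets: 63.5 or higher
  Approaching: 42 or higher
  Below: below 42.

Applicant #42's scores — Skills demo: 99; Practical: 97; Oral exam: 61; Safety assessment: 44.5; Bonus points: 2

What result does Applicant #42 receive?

Meets

Weighted total:
  Skills demo 99 × 0.1 = 9.9
  Practical 97 × 0.11 = 10.67
  Oral exam 61 × 0.43 = 26.23
  Safety assessment 44.5 × 0.36 = 16.02
Sum = 62.82
Bonus points: 62.82 + 2 = 64.82
64.82 is ≥ 63.5 and < 85 → Meets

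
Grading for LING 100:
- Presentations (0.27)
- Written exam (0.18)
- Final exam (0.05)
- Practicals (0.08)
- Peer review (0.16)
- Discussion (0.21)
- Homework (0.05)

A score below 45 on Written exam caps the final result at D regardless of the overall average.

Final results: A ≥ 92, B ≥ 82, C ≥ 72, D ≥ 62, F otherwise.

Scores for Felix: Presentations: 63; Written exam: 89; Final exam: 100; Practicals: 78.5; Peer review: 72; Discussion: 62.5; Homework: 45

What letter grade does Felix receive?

Written exam score 89 ≥ 45: minimum met.
Weighted total:
  Presentations 63 × 0.27 = 17.01
  Written exam 89 × 0.18 = 16.02
  Final exam 100 × 0.05 = 5
  Practicals 78.5 × 0.08 = 6.28
  Peer review 72 × 0.16 = 11.52
  Discussion 62.5 × 0.21 = 13.125
  Homework 45 × 0.05 = 2.25
Sum = 71.205
71.205 is ≥ 62 and < 72 → D

D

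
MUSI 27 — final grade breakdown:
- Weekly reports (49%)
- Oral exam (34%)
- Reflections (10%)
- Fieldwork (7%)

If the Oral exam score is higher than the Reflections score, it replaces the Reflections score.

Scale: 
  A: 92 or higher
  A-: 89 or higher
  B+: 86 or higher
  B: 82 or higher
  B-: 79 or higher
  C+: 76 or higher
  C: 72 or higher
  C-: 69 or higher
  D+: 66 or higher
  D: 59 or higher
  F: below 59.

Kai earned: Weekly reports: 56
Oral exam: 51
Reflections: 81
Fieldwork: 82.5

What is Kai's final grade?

Oral exam (51) ≤ Reflections (81), so Reflections stays at 81.
Weighted total:
  Weekly reports 56 × 0.49 = 27.44
  Oral exam 51 × 0.34 = 17.34
  Reflections 81 × 0.1 = 8.1
  Fieldwork 82.5 × 0.07 = 5.775
Sum = 58.655
58.655 < 59 → F

F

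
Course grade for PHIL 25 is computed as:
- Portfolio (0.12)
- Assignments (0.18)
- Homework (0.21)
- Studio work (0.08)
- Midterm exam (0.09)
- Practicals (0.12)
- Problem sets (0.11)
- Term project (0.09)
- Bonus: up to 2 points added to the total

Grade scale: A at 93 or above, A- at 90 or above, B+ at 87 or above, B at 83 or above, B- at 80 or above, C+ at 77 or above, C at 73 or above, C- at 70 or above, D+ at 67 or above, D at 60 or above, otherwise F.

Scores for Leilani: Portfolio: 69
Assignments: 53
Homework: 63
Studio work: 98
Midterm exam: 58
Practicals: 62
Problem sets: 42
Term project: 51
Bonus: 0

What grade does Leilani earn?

D

Weighted total:
  Portfolio 69 × 0.12 = 8.28
  Assignments 53 × 0.18 = 9.54
  Homework 63 × 0.21 = 13.23
  Studio work 98 × 0.08 = 7.84
  Midterm exam 58 × 0.09 = 5.22
  Practicals 62 × 0.12 = 7.44
  Problem sets 42 × 0.11 = 4.62
  Term project 51 × 0.09 = 4.59
Sum = 60.76
Bonus: 60.76 + 0 = 60.76
60.76 is ≥ 60 and < 67 → D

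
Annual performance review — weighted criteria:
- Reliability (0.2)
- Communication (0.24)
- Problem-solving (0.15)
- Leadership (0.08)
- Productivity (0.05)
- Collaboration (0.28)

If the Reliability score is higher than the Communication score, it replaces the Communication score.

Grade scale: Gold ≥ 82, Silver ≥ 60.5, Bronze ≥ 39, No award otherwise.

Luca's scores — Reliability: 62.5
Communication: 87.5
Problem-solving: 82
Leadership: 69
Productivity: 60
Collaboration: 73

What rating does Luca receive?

Silver

Reliability (62.5) ≤ Communication (87.5), so Communication stays at 87.5.
Weighted total:
  Reliability 62.5 × 0.2 = 12.5
  Communication 87.5 × 0.24 = 21
  Problem-solving 82 × 0.15 = 12.3
  Leadership 69 × 0.08 = 5.52
  Productivity 60 × 0.05 = 3
  Collaboration 73 × 0.28 = 20.44
Sum = 74.76
74.76 is ≥ 60.5 and < 82 → Silver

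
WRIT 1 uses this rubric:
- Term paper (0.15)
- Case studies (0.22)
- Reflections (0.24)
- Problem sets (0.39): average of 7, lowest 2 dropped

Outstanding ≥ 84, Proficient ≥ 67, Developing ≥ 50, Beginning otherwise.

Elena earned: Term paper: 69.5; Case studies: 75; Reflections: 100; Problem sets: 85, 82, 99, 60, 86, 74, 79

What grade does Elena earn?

Outstanding

Problem sets: drop 60, 74 → average of remaining 5 = 431/5 = 86.2
Weighted total:
  Term paper 69.5 × 0.15 = 10.425
  Case studies 75 × 0.22 = 16.5
  Reflections 100 × 0.24 = 24
  Problem sets 86.2 × 0.39 = 33.618
Sum = 84.543
84.543 ≥ 84 → Outstanding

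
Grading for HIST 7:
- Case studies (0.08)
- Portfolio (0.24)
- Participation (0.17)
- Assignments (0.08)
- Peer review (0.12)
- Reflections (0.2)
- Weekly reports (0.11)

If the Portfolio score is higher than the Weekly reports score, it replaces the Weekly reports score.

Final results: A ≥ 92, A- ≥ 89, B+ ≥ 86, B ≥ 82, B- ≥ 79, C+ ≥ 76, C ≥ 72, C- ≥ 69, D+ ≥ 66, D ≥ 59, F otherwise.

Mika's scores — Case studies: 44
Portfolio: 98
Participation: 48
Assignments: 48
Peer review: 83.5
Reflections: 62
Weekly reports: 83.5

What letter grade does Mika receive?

C

Portfolio (98) > Weekly reports (83.5), so Weekly reports counts as 98.
Weighted total:
  Case studies 44 × 0.08 = 3.52
  Portfolio 98 × 0.24 = 23.52
  Participation 48 × 0.17 = 8.16
  Assignments 48 × 0.08 = 3.84
  Peer review 83.5 × 0.12 = 10.02
  Reflections 62 × 0.2 = 12.4
  Weekly reports 98 × 0.11 = 10.78
Sum = 72.24
72.24 is ≥ 72 and < 76 → C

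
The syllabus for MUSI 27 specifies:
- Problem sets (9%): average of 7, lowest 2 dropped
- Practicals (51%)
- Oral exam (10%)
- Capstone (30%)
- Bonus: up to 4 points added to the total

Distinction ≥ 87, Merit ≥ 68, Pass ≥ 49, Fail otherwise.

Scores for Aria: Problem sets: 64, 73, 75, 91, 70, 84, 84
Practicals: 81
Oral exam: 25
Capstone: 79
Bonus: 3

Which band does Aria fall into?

Merit

Problem sets: drop 64, 70 → average of remaining 5 = 407/5 = 81.4
Weighted total:
  Problem sets 81.4 × 0.09 = 7.326
  Practicals 81 × 0.51 = 41.31
  Oral exam 25 × 0.1 = 2.5
  Capstone 79 × 0.3 = 23.7
Sum = 74.836
Bonus: 74.836 + 3 = 77.836
77.836 is ≥ 68 and < 87 → Merit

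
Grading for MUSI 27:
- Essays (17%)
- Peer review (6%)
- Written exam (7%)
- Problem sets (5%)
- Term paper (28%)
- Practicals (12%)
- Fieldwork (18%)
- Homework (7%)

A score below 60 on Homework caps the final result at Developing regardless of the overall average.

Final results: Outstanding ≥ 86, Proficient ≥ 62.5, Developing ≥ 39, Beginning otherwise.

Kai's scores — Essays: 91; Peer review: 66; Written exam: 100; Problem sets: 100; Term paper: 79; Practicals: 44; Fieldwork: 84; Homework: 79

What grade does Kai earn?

Homework score 79 ≥ 60: minimum met.
Weighted total:
  Essays 91 × 0.17 = 15.47
  Peer review 66 × 0.06 = 3.96
  Written exam 100 × 0.07 = 7
  Problem sets 100 × 0.05 = 5
  Term paper 79 × 0.28 = 22.12
  Practicals 44 × 0.12 = 5.28
  Fieldwork 84 × 0.18 = 15.12
  Homework 79 × 0.07 = 5.53
Sum = 79.48
79.48 is ≥ 62.5 and < 86 → Proficient

Proficient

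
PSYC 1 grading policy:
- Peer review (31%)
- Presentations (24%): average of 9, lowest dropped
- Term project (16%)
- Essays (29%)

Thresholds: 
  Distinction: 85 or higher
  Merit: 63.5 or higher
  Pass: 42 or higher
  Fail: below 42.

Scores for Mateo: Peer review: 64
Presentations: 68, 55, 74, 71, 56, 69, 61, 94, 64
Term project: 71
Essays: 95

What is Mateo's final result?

Presentations: drop 55 → average of remaining 8 = 557/8 = 69.625
Weighted total:
  Peer review 64 × 0.31 = 19.84
  Presentations 69.625 × 0.24 = 16.71
  Term project 71 × 0.16 = 11.36
  Essays 95 × 0.29 = 27.55
Sum = 75.46
75.46 is ≥ 63.5 and < 85 → Merit

Merit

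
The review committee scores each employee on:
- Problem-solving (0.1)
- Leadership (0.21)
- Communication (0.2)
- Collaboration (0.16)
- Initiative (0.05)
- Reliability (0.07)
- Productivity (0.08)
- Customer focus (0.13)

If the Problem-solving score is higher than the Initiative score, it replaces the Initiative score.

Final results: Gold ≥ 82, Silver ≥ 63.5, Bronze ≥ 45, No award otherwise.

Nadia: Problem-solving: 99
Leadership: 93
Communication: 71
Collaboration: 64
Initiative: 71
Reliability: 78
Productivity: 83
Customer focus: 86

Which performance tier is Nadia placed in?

Problem-solving (99) > Initiative (71), so Initiative counts as 99.
Weighted total:
  Problem-solving 99 × 0.1 = 9.9
  Leadership 93 × 0.21 = 19.53
  Communication 71 × 0.2 = 14.2
  Collaboration 64 × 0.16 = 10.24
  Initiative 99 × 0.05 = 4.95
  Reliability 78 × 0.07 = 5.46
  Productivity 83 × 0.08 = 6.64
  Customer focus 86 × 0.13 = 11.18
Sum = 82.1
82.1 ≥ 82 → Gold

Gold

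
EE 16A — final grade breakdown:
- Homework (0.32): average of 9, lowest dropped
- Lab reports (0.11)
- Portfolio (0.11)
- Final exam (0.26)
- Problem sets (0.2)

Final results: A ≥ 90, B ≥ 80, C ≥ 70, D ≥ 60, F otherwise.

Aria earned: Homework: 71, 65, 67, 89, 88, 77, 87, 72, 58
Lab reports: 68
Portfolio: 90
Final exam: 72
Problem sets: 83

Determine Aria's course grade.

C

Homework: drop 58 → average of remaining 8 = 616/8 = 77
Weighted total:
  Homework 77 × 0.32 = 24.64
  Lab reports 68 × 0.11 = 7.48
  Portfolio 90 × 0.11 = 9.9
  Final exam 72 × 0.26 = 18.72
  Problem sets 83 × 0.2 = 16.6
Sum = 77.34
77.34 is ≥ 70 and < 80 → C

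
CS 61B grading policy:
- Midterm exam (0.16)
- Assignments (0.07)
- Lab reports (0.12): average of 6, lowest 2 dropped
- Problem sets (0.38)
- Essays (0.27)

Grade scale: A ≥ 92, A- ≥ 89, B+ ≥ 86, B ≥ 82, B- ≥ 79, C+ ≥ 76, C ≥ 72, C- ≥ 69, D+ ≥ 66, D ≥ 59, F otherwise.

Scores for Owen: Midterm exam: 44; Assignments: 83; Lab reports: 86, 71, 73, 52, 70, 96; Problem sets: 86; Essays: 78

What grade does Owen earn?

Lab reports: drop 52, 70 → average of remaining 4 = 326/4 = 81.5
Weighted total:
  Midterm exam 44 × 0.16 = 7.04
  Assignments 83 × 0.07 = 5.81
  Lab reports 81.5 × 0.12 = 9.78
  Problem sets 86 × 0.38 = 32.68
  Essays 78 × 0.27 = 21.06
Sum = 76.37
76.37 is ≥ 76 and < 79 → C+

C+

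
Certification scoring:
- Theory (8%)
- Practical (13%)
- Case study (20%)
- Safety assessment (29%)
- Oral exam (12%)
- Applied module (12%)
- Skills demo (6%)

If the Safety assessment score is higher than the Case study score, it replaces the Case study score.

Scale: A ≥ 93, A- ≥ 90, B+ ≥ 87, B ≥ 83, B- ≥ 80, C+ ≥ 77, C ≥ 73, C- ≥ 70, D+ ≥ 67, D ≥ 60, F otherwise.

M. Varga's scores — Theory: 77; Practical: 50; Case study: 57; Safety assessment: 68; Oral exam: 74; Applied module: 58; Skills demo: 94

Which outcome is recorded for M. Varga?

D+

Safety assessment (68) > Case study (57), so Case study counts as 68.
Weighted total:
  Theory 77 × 0.08 = 6.16
  Practical 50 × 0.13 = 6.5
  Case study 68 × 0.2 = 13.6
  Safety assessment 68 × 0.29 = 19.72
  Oral exam 74 × 0.12 = 8.88
  Applied module 58 × 0.12 = 6.96
  Skills demo 94 × 0.06 = 5.64
Sum = 67.46
67.46 is ≥ 67 and < 70 → D+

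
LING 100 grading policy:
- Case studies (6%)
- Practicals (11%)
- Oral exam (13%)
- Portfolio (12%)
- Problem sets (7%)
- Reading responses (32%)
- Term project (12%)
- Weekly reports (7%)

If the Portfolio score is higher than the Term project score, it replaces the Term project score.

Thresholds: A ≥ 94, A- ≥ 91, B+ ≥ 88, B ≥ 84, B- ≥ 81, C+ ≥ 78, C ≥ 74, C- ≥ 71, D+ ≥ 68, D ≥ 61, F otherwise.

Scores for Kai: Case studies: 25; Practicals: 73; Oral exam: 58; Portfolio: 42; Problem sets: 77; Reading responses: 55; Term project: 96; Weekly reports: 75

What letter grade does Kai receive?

D

Portfolio (42) ≤ Term project (96), so Term project stays at 96.
Weighted total:
  Case studies 25 × 0.06 = 1.5
  Practicals 73 × 0.11 = 8.03
  Oral exam 58 × 0.13 = 7.54
  Portfolio 42 × 0.12 = 5.04
  Problem sets 77 × 0.07 = 5.39
  Reading responses 55 × 0.32 = 17.6
  Term project 96 × 0.12 = 11.52
  Weekly reports 75 × 0.07 = 5.25
Sum = 61.87
61.87 is ≥ 61 and < 68 → D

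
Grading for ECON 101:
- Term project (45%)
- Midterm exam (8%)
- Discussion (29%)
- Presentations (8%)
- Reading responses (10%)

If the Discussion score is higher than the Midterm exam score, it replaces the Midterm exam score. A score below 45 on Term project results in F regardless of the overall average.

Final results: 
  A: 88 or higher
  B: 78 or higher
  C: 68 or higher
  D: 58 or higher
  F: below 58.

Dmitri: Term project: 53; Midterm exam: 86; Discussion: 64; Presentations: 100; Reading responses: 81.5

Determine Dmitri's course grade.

Discussion (64) ≤ Midterm exam (86), so Midterm exam stays at 86.
Term project score 53 ≥ 45: minimum met.
Weighted total:
  Term project 53 × 0.45 = 23.85
  Midterm exam 86 × 0.08 = 6.88
  Discussion 64 × 0.29 = 18.56
  Presentations 100 × 0.08 = 8
  Reading responses 81.5 × 0.1 = 8.15
Sum = 65.44
65.44 is ≥ 58 and < 68 → D

D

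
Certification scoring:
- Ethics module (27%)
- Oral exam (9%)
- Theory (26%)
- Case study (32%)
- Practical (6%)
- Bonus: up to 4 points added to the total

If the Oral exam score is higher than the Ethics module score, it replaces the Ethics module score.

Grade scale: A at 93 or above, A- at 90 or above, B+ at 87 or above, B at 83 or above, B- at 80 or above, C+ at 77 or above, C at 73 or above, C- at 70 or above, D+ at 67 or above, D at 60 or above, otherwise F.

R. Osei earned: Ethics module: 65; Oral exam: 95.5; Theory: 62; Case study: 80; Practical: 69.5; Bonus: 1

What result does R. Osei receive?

Oral exam (95.5) > Ethics module (65), so Ethics module counts as 95.5.
Weighted total:
  Ethics module 95.5 × 0.27 = 25.785
  Oral exam 95.5 × 0.09 = 8.595
  Theory 62 × 0.26 = 16.12
  Case study 80 × 0.32 = 25.6
  Practical 69.5 × 0.06 = 4.17
Sum = 80.27
Bonus: 80.27 + 1 = 81.27
81.27 is ≥ 80 and < 83 → B-

B-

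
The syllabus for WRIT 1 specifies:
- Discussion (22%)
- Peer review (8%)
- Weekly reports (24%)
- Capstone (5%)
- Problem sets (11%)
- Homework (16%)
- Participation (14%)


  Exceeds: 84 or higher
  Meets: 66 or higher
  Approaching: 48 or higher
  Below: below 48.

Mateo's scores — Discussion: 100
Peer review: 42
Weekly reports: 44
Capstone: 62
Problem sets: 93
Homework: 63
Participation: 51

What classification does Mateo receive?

Weighted total:
  Discussion 100 × 0.22 = 22
  Peer review 42 × 0.08 = 3.36
  Weekly reports 44 × 0.24 = 10.56
  Capstone 62 × 0.05 = 3.1
  Problem sets 93 × 0.11 = 10.23
  Homework 63 × 0.16 = 10.08
  Participation 51 × 0.14 = 7.14
Sum = 66.47
66.47 is ≥ 66 and < 84 → Meets

Meets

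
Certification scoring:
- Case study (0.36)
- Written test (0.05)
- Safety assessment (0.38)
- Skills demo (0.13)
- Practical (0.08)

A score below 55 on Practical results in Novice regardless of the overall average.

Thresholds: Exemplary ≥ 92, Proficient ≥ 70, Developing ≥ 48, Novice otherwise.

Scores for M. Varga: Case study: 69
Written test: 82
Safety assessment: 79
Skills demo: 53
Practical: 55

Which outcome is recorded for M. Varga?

Proficient

Practical score 55 ≥ 55: minimum met.
Weighted total:
  Case study 69 × 0.36 = 24.84
  Written test 82 × 0.05 = 4.1
  Safety assessment 79 × 0.38 = 30.02
  Skills demo 53 × 0.13 = 6.89
  Practical 55 × 0.08 = 4.4
Sum = 70.25
70.25 is ≥ 70 and < 92 → Proficient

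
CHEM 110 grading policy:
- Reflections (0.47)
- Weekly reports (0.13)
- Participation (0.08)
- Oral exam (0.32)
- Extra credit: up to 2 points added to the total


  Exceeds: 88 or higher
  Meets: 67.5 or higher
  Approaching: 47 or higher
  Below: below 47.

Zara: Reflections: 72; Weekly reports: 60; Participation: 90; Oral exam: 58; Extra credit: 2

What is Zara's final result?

Meets

Weighted total:
  Reflections 72 × 0.47 = 33.84
  Weekly reports 60 × 0.13 = 7.8
  Participation 90 × 0.08 = 7.2
  Oral exam 58 × 0.32 = 18.56
Sum = 67.4
Extra credit: 67.4 + 2 = 69.4
69.4 is ≥ 67.5 and < 88 → Meets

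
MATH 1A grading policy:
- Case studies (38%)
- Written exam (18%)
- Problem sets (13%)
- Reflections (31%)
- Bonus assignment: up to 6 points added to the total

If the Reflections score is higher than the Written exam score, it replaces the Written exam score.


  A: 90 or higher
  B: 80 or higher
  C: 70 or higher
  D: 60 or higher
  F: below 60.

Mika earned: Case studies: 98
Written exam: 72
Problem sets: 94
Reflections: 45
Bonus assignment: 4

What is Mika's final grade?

B

Reflections (45) ≤ Written exam (72), so Written exam stays at 72.
Weighted total:
  Case studies 98 × 0.38 = 37.24
  Written exam 72 × 0.18 = 12.96
  Problem sets 94 × 0.13 = 12.22
  Reflections 45 × 0.31 = 13.95
Sum = 76.37
Bonus assignment: 76.37 + 4 = 80.37
80.37 is ≥ 80 and < 90 → B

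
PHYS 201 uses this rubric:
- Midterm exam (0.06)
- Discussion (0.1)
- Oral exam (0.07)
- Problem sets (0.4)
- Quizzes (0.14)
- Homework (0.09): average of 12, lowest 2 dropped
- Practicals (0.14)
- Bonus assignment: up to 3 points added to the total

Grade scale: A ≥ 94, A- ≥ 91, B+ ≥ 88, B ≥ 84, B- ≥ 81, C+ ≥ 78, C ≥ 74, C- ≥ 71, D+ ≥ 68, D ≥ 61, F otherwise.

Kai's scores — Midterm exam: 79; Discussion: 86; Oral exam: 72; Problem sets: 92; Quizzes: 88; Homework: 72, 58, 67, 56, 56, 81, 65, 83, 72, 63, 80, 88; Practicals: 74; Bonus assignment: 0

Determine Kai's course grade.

Homework: drop 56, 56 → average of remaining 10 = 729/10 = 72.9
Weighted total:
  Midterm exam 79 × 0.06 = 4.74
  Discussion 86 × 0.1 = 8.6
  Oral exam 72 × 0.07 = 5.04
  Problem sets 92 × 0.4 = 36.8
  Quizzes 88 × 0.14 = 12.32
  Homework 72.9 × 0.09 = 6.561
  Practicals 74 × 0.14 = 10.36
Sum = 84.421
Bonus assignment: 84.421 + 0 = 84.421
84.421 is ≥ 84 and < 88 → B

B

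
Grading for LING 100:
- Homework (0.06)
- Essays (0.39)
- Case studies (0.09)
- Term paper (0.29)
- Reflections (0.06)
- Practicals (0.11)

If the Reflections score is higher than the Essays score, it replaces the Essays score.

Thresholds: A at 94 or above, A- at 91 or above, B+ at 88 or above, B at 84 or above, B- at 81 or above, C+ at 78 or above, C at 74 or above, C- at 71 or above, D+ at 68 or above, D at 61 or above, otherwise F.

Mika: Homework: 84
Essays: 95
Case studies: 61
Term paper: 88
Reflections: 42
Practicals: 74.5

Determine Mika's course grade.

Reflections (42) ≤ Essays (95), so Essays stays at 95.
Weighted total:
  Homework 84 × 0.06 = 5.04
  Essays 95 × 0.39 = 37.05
  Case studies 61 × 0.09 = 5.49
  Term paper 88 × 0.29 = 25.52
  Reflections 42 × 0.06 = 2.52
  Practicals 74.5 × 0.11 = 8.195
Sum = 83.815
83.815 is ≥ 81 and < 84 → B-

B-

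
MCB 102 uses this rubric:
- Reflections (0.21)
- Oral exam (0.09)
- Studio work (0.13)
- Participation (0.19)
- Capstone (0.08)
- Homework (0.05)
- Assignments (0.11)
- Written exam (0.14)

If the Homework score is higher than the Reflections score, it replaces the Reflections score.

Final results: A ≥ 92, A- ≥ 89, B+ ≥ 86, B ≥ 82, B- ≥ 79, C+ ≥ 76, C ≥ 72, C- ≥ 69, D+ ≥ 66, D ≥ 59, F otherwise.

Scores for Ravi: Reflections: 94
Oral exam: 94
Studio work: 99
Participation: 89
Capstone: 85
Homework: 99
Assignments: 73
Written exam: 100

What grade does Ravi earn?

Homework (99) > Reflections (94), so Reflections counts as 99.
Weighted total:
  Reflections 99 × 0.21 = 20.79
  Oral exam 94 × 0.09 = 8.46
  Studio work 99 × 0.13 = 12.87
  Participation 89 × 0.19 = 16.91
  Capstone 85 × 0.08 = 6.8
  Homework 99 × 0.05 = 4.95
  Assignments 73 × 0.11 = 8.03
  Written exam 100 × 0.14 = 14
Sum = 92.81
92.81 ≥ 92 → A

A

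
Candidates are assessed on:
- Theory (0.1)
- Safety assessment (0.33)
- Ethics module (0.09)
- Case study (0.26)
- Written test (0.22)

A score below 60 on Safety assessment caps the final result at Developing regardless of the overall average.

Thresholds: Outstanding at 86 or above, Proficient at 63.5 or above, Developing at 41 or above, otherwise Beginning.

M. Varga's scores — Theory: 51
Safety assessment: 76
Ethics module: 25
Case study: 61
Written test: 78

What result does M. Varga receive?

Safety assessment score 76 ≥ 60: minimum met.
Weighted total:
  Theory 51 × 0.1 = 5.1
  Safety assessment 76 × 0.33 = 25.08
  Ethics module 25 × 0.09 = 2.25
  Case study 61 × 0.26 = 15.86
  Written test 78 × 0.22 = 17.16
Sum = 65.45
65.45 is ≥ 63.5 and < 86 → Proficient

Proficient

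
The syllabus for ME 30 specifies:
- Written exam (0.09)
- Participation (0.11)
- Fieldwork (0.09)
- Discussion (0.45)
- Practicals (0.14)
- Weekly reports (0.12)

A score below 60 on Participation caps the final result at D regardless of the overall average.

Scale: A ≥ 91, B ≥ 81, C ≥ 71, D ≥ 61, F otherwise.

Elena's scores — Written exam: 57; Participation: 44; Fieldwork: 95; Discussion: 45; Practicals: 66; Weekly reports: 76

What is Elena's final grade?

F

Participation score 44 < 60: minimum not met.
Weighted total:
  Written exam 57 × 0.09 = 5.13
  Participation 44 × 0.11 = 4.84
  Fieldwork 95 × 0.09 = 8.55
  Discussion 45 × 0.45 = 20.25
  Practicals 66 × 0.14 = 9.24
  Weekly reports 76 × 0.12 = 9.12
Sum = 57.13
57.13 would be F; cap at D applies → F.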